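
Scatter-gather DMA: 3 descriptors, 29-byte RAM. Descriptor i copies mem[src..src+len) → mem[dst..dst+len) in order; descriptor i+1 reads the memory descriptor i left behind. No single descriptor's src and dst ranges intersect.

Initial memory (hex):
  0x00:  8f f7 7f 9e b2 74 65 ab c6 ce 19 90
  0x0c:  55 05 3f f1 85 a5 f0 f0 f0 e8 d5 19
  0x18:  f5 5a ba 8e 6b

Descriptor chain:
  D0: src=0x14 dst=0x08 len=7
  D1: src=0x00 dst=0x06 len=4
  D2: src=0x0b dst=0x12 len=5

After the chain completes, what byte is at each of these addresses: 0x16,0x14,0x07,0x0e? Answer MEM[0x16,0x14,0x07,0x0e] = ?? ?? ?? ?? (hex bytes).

MEM[0x16,0x14,0x07,0x0e] = f1 5a f7 ba

D0: mem[0x08..0x0e] <- [f0 e8 d5 19 f5 5a ba]
D1: mem[0x06..0x09] <- [8f f7 7f 9e]
D2: mem[0x12..0x16] <- [19 f5 5a ba f1]
query mem[0x16]=0xf1, mem[0x14]=0x5a, mem[0x07]=0xf7, mem[0x0e]=0xba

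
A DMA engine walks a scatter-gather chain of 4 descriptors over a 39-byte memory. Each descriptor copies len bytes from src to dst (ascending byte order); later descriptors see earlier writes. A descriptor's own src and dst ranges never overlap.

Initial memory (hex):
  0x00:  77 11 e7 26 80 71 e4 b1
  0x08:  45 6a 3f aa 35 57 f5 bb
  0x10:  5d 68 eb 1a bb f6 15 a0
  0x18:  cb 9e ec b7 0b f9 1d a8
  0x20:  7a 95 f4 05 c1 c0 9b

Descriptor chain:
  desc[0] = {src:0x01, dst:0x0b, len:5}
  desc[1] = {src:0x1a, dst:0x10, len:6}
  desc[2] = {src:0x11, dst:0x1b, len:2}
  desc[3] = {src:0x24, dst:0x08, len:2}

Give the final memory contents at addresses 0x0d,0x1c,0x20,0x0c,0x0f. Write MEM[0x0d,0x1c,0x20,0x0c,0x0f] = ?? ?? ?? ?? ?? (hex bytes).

MEM[0x0d,0x1c,0x20,0x0c,0x0f] = 26 0b 7a e7 71

  after D0: wrote 5B at 0x0b = 11e7268071
  after D1: wrote 6B at 0x10 = ecb70bf91da8
  after D2: wrote 2B at 0x1b = b70b
  after D3: wrote 2B at 0x08 = c1c0
query mem[0x0d]=0x26, mem[0x1c]=0x0b, mem[0x20]=0x7a, mem[0x0c]=0xe7, mem[0x0f]=0x71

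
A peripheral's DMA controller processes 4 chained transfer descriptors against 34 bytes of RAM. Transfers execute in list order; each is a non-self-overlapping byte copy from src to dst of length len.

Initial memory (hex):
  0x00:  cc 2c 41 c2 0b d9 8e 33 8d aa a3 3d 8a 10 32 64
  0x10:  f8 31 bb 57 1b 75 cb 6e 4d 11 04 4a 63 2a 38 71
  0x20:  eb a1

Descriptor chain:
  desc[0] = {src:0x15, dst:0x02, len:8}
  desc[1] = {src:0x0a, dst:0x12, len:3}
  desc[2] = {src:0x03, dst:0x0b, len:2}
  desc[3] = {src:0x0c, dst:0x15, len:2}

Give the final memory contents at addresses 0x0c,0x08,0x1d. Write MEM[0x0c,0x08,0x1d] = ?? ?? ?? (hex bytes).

#0 dst[0x02+8] := {0x75,0xcb,0x6e,0x4d,0x11,0x04,0x4a,0x63}
#1 dst[0x12+3] := {0xa3,0x3d,0x8a}
#2 dst[0x0b+2] := {0xcb,0x6e}
#3 dst[0x15+2] := {0x6e,0x10}
query mem[0x0c]=0x6e, mem[0x08]=0x4a, mem[0x1d]=0x2a

MEM[0x0c,0x08,0x1d] = 6e 4a 2a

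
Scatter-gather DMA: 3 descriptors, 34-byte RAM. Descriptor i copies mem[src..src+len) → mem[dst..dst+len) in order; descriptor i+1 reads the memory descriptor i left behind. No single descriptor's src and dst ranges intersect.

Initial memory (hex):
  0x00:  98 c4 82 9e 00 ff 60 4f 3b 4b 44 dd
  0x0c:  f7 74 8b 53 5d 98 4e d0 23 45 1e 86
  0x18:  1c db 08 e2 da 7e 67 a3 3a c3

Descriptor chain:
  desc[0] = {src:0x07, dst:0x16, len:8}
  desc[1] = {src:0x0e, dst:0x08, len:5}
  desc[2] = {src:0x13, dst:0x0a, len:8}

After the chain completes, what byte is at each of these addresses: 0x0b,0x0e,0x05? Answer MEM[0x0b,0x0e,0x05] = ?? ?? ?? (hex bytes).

D0: mem[0x16..0x1d] <- [4f 3b 4b 44 dd f7 74 8b]
D1: mem[0x08..0x0c] <- [8b 53 5d 98 4e]
D2: mem[0x0a..0x11] <- [d0 23 45 4f 3b 4b 44 dd]
query mem[0x0b]=0x23, mem[0x0e]=0x3b, mem[0x05]=0xff

MEM[0x0b,0x0e,0x05] = 23 3b ff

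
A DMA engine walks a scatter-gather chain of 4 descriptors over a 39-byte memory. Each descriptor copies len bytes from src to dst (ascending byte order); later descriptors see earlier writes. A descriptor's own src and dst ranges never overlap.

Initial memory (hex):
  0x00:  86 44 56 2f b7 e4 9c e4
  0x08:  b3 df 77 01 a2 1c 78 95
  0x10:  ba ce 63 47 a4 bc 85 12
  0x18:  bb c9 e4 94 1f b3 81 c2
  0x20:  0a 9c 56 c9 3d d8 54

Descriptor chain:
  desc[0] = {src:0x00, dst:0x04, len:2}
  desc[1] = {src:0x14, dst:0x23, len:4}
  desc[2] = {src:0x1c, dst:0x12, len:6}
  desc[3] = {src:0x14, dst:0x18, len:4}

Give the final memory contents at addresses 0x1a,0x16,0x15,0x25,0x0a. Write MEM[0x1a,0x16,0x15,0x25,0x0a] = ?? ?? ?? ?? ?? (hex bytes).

MEM[0x1a,0x16,0x15,0x25,0x0a] = 0a 0a c2 85 77

D0: mem[0x04..0x05] <- [86 44]
D1: mem[0x23..0x26] <- [a4 bc 85 12]
D2: mem[0x12..0x17] <- [1f b3 81 c2 0a 9c]
D3: mem[0x18..0x1b] <- [81 c2 0a 9c]
query mem[0x1a]=0x0a, mem[0x16]=0x0a, mem[0x15]=0xc2, mem[0x25]=0x85, mem[0x0a]=0x77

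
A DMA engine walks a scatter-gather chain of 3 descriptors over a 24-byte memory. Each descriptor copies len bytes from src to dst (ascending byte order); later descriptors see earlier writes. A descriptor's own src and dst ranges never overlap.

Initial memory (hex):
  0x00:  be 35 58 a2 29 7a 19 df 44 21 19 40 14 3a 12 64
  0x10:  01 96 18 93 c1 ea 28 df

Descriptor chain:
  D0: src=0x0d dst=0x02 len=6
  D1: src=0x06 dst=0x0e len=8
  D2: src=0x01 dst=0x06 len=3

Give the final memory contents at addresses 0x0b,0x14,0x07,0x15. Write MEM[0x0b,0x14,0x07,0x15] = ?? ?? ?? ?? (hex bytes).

MEM[0x0b,0x14,0x07,0x15] = 40 14 3a 3a

#0 dst[0x02+6] := {0x3a,0x12,0x64,0x01,0x96,0x18}
#1 dst[0x0e+8] := {0x96,0x18,0x44,0x21,0x19,0x40,0x14,0x3a}
#2 dst[0x06+3] := {0x35,0x3a,0x12}
query mem[0x0b]=0x40, mem[0x14]=0x14, mem[0x07]=0x3a, mem[0x15]=0x3a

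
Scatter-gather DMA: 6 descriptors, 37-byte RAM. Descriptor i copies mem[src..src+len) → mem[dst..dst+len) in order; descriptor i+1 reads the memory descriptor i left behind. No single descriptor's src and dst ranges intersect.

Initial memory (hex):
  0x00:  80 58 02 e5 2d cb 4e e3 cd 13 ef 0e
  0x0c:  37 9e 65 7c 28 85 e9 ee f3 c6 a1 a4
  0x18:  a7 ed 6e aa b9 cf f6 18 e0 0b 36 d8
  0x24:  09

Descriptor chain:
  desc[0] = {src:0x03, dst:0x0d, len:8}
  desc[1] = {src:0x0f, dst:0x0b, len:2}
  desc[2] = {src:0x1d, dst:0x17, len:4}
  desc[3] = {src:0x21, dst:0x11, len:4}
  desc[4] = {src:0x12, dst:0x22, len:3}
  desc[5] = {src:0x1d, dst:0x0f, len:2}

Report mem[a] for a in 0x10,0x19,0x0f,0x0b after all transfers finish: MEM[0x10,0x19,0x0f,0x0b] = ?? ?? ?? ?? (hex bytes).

  after D0: wrote 8B at 0x0d = e52dcb4ee3cd13ef
  after D1: wrote 2B at 0x0b = cb4e
  after D2: wrote 4B at 0x17 = cff618e0
  after D3: wrote 4B at 0x11 = 0b36d809
  after D4: wrote 3B at 0x22 = 36d809
  after D5: wrote 2B at 0x0f = cff6
query mem[0x10]=0xf6, mem[0x19]=0x18, mem[0x0f]=0xcf, mem[0x0b]=0xcb

MEM[0x10,0x19,0x0f,0x0b] = f6 18 cf cb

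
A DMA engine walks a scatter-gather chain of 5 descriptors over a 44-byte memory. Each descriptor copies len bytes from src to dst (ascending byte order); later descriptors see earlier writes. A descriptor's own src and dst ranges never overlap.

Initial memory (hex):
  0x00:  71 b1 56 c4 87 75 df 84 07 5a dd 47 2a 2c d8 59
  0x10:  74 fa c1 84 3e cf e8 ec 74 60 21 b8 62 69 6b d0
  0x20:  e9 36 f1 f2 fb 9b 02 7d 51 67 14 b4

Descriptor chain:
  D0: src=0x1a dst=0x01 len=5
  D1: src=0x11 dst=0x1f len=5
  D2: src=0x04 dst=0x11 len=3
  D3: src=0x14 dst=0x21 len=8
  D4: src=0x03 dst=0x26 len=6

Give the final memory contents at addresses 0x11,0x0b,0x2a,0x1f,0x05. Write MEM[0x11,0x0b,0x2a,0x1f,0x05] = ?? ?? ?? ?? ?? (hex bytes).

#0 dst[0x01+5] := {0x21,0xb8,0x62,0x69,0x6b}
#1 dst[0x1f+5] := {0xfa,0xc1,0x84,0x3e,0xcf}
#2 dst[0x11+3] := {0x69,0x6b,0xdf}
#3 dst[0x21+8] := {0x3e,0xcf,0xe8,0xec,0x74,0x60,0x21,0xb8}
#4 dst[0x26+6] := {0x62,0x69,0x6b,0xdf,0x84,0x07}
query mem[0x11]=0x69, mem[0x0b]=0x47, mem[0x2a]=0x84, mem[0x1f]=0xfa, mem[0x05]=0x6b

MEM[0x11,0x0b,0x2a,0x1f,0x05] = 69 47 84 fa 6b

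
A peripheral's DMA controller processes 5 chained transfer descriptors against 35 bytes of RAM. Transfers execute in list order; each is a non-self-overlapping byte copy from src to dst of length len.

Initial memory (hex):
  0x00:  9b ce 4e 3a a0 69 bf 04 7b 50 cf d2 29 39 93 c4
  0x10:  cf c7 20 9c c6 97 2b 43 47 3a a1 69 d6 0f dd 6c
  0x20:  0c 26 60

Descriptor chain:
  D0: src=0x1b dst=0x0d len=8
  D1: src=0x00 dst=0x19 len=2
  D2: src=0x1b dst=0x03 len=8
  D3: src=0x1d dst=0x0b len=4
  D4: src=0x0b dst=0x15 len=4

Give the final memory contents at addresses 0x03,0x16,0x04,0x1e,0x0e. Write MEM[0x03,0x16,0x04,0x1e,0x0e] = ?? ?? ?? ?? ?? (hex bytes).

D0: mem[0x0d..0x14] <- [69 d6 0f dd 6c 0c 26 60]
D1: mem[0x19..0x1a] <- [9b ce]
D2: mem[0x03..0x0a] <- [69 d6 0f dd 6c 0c 26 60]
D3: mem[0x0b..0x0e] <- [0f dd 6c 0c]
D4: mem[0x15..0x18] <- [0f dd 6c 0c]
query mem[0x03]=0x69, mem[0x16]=0xdd, mem[0x04]=0xd6, mem[0x1e]=0xdd, mem[0x0e]=0x0c

MEM[0x03,0x16,0x04,0x1e,0x0e] = 69 dd d6 dd 0c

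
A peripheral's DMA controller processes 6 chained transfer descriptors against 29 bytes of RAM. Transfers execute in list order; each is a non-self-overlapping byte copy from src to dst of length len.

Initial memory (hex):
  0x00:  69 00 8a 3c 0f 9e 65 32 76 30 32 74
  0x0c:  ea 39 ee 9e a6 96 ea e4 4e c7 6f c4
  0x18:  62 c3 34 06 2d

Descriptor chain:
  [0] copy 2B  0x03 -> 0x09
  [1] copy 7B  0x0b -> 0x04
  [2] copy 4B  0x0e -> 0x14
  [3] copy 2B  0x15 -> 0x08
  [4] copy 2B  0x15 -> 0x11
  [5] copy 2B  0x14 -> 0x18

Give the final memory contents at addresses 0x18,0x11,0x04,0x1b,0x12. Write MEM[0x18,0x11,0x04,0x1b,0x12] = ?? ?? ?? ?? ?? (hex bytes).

MEM[0x18,0x11,0x04,0x1b,0x12] = ee 9e 74 06 a6

D0: mem[0x09..0x0a] <- [3c 0f]
D1: mem[0x04..0x0a] <- [74 ea 39 ee 9e a6 96]
D2: mem[0x14..0x17] <- [ee 9e a6 96]
D3: mem[0x08..0x09] <- [9e a6]
D4: mem[0x11..0x12] <- [9e a6]
D5: mem[0x18..0x19] <- [ee 9e]
query mem[0x18]=0xee, mem[0x11]=0x9e, mem[0x04]=0x74, mem[0x1b]=0x06, mem[0x12]=0xa6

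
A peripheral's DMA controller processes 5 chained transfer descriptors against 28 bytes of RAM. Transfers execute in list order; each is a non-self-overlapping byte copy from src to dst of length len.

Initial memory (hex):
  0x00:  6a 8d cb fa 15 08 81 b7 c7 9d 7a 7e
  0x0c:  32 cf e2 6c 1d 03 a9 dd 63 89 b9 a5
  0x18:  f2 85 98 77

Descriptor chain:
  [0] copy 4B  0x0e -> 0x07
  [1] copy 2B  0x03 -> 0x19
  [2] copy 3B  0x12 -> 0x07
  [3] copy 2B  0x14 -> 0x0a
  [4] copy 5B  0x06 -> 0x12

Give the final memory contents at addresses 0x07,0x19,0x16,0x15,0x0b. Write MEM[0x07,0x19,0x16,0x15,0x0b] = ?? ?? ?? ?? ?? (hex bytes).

[0] 0x0e->0x07 len=4 : e2 6c 1d 03
[1] 0x03->0x19 len=2 : fa 15
[2] 0x12->0x07 len=3 : a9 dd 63
[3] 0x14->0x0a len=2 : 63 89
[4] 0x06->0x12 len=5 : 81 a9 dd 63 63
query mem[0x07]=0xa9, mem[0x19]=0xfa, mem[0x16]=0x63, mem[0x15]=0x63, mem[0x0b]=0x89

MEM[0x07,0x19,0x16,0x15,0x0b] = a9 fa 63 63 89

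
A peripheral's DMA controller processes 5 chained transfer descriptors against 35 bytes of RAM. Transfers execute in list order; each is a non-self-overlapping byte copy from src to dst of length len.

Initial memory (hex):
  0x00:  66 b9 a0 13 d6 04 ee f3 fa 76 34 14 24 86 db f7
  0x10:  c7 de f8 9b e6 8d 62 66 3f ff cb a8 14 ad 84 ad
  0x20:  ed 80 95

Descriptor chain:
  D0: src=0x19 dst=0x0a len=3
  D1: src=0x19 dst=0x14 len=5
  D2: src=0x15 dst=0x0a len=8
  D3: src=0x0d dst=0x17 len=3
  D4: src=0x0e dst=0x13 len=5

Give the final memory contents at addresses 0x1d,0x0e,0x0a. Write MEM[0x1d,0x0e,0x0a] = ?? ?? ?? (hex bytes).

MEM[0x1d,0x0e,0x0a] = ad ff cb

#0 dst[0x0a+3] := {0xff,0xcb,0xa8}
#1 dst[0x14+5] := {0xff,0xcb,0xa8,0x14,0xad}
#2 dst[0x0a+8] := {0xcb,0xa8,0x14,0xad,0xff,0xcb,0xa8,0x14}
#3 dst[0x17+3] := {0xad,0xff,0xcb}
#4 dst[0x13+5] := {0xff,0xcb,0xa8,0x14,0xf8}
query mem[0x1d]=0xad, mem[0x0e]=0xff, mem[0x0a]=0xcb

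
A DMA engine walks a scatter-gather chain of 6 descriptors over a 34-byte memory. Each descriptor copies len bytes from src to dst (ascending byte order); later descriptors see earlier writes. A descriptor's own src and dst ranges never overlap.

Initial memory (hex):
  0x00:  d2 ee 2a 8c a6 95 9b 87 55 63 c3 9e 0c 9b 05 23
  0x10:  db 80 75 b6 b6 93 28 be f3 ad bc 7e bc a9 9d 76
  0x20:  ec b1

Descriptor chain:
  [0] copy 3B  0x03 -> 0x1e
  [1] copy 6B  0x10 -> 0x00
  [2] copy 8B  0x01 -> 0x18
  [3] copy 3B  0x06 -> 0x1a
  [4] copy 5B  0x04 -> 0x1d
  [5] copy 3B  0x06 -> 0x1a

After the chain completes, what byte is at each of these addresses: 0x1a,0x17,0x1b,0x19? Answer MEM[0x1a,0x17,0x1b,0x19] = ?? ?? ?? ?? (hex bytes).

[0] 0x03->0x1e len=3 : 8c a6 95
[1] 0x10->0x00 len=6 : db 80 75 b6 b6 93
[2] 0x01->0x18 len=8 : 80 75 b6 b6 93 9b 87 55
[3] 0x06->0x1a len=3 : 9b 87 55
[4] 0x04->0x1d len=5 : b6 93 9b 87 55
[5] 0x06->0x1a len=3 : 9b 87 55
query mem[0x1a]=0x9b, mem[0x17]=0xbe, mem[0x1b]=0x87, mem[0x19]=0x75

MEM[0x1a,0x17,0x1b,0x19] = 9b be 87 75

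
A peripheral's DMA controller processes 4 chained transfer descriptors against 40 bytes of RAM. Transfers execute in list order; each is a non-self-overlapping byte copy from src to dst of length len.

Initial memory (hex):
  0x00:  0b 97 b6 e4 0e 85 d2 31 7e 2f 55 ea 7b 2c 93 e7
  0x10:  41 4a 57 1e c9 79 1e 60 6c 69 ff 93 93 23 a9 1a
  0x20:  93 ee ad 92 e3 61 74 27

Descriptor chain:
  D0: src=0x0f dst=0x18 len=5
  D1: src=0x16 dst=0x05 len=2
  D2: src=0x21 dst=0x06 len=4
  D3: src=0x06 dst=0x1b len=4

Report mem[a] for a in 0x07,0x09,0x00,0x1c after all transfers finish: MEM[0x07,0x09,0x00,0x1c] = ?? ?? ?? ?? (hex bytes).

MEM[0x07,0x09,0x00,0x1c] = ad e3 0b ad

  after D0: wrote 5B at 0x18 = e7414a571e
  after D1: wrote 2B at 0x05 = 1e60
  after D2: wrote 4B at 0x06 = eead92e3
  after D3: wrote 4B at 0x1b = eead92e3
query mem[0x07]=0xad, mem[0x09]=0xe3, mem[0x00]=0x0b, mem[0x1c]=0xad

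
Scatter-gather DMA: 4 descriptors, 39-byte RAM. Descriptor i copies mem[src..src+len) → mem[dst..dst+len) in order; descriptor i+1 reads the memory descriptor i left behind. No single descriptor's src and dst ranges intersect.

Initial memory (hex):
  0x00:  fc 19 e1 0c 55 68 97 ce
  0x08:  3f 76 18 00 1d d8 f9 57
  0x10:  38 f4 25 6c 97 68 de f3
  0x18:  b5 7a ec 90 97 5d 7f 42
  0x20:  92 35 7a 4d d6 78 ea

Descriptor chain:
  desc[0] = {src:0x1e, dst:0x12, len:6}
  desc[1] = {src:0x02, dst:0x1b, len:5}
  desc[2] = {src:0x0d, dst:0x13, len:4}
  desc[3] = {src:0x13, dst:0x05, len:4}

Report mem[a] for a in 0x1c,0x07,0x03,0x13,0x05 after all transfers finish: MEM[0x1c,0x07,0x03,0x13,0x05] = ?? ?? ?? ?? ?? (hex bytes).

  after D0: wrote 6B at 0x12 = 7f4292357a4d
  after D1: wrote 5B at 0x1b = e10c556897
  after D2: wrote 4B at 0x13 = d8f95738
  after D3: wrote 4B at 0x05 = d8f95738
query mem[0x1c]=0x0c, mem[0x07]=0x57, mem[0x03]=0x0c, mem[0x13]=0xd8, mem[0x05]=0xd8

MEM[0x1c,0x07,0x03,0x13,0x05] = 0c 57 0c d8 d8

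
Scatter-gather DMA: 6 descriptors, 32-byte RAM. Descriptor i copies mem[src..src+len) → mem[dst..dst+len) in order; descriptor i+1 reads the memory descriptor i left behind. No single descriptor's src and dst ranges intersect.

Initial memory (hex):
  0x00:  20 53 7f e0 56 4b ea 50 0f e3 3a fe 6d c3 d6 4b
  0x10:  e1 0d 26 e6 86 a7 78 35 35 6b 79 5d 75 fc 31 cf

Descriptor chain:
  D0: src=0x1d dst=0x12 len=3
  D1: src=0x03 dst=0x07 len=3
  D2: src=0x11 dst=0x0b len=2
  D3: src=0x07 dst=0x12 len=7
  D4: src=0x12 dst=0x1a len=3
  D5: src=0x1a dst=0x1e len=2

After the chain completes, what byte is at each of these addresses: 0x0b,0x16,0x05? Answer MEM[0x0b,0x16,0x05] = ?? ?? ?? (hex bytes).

MEM[0x0b,0x16,0x05] = 0d 0d 4b

#0 dst[0x12+3] := {0xfc,0x31,0xcf}
#1 dst[0x07+3] := {0xe0,0x56,0x4b}
#2 dst[0x0b+2] := {0x0d,0xfc}
#3 dst[0x12+7] := {0xe0,0x56,0x4b,0x3a,0x0d,0xfc,0xc3}
#4 dst[0x1a+3] := {0xe0,0x56,0x4b}
#5 dst[0x1e+2] := {0xe0,0x56}
query mem[0x0b]=0x0d, mem[0x16]=0x0d, mem[0x05]=0x4b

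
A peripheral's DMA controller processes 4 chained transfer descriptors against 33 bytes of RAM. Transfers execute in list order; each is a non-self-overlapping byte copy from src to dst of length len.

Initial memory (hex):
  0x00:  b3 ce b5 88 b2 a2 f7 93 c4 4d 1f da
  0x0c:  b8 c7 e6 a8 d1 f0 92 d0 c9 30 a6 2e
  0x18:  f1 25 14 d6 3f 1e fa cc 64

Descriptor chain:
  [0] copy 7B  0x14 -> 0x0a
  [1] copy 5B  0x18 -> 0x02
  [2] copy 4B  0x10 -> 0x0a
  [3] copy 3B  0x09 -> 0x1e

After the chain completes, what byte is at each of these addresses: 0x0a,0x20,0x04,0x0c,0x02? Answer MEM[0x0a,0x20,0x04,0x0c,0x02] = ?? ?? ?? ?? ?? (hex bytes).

MEM[0x0a,0x20,0x04,0x0c,0x02] = 14 f0 14 92 f1

[0] 0x14->0x0a len=7 : c9 30 a6 2e f1 25 14
[1] 0x18->0x02 len=5 : f1 25 14 d6 3f
[2] 0x10->0x0a len=4 : 14 f0 92 d0
[3] 0x09->0x1e len=3 : 4d 14 f0
query mem[0x0a]=0x14, mem[0x20]=0xf0, mem[0x04]=0x14, mem[0x0c]=0x92, mem[0x02]=0xf1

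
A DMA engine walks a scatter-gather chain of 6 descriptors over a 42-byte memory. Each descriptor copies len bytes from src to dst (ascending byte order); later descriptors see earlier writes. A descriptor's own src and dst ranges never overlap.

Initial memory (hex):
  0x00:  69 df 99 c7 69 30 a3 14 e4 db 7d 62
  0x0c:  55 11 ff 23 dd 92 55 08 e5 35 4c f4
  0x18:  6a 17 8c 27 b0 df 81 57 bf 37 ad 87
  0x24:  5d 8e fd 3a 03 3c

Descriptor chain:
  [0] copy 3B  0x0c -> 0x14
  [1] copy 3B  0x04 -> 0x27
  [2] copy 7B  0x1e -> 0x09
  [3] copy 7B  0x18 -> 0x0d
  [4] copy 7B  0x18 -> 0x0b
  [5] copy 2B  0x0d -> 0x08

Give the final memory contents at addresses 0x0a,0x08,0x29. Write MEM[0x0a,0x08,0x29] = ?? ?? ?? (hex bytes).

MEM[0x0a,0x08,0x29] = 57 8c a3

D0: mem[0x14..0x16] <- [55 11 ff]
D1: mem[0x27..0x29] <- [69 30 a3]
D2: mem[0x09..0x0f] <- [81 57 bf 37 ad 87 5d]
D3: mem[0x0d..0x13] <- [6a 17 8c 27 b0 df 81]
D4: mem[0x0b..0x11] <- [6a 17 8c 27 b0 df 81]
D5: mem[0x08..0x09] <- [8c 27]
query mem[0x0a]=0x57, mem[0x08]=0x8c, mem[0x29]=0xa3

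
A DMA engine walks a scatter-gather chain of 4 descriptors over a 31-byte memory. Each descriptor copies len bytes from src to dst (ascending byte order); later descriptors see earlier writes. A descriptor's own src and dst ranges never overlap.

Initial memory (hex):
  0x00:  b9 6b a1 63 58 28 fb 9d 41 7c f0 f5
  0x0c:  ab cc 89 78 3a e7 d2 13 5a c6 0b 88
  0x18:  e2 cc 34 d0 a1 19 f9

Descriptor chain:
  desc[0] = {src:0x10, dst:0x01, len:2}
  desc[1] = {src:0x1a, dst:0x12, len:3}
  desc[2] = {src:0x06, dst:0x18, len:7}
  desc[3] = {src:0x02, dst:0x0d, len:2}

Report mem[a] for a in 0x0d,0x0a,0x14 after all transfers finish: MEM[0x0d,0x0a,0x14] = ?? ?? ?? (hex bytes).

MEM[0x0d,0x0a,0x14] = e7 f0 a1

  after D0: wrote 2B at 0x01 = 3ae7
  after D1: wrote 3B at 0x12 = 34d0a1
  after D2: wrote 7B at 0x18 = fb9d417cf0f5ab
  after D3: wrote 2B at 0x0d = e763
query mem[0x0d]=0xe7, mem[0x0a]=0xf0, mem[0x14]=0xa1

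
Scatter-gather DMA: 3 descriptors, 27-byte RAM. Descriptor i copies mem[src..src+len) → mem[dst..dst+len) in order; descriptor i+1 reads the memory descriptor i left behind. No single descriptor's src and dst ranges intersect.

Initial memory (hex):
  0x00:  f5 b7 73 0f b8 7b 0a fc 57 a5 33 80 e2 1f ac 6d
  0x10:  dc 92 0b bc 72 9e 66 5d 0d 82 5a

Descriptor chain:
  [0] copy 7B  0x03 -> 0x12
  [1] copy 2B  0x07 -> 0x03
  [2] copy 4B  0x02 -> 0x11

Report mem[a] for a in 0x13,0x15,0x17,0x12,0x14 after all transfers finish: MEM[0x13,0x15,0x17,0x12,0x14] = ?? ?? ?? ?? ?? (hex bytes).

D0: mem[0x12..0x18] <- [0f b8 7b 0a fc 57 a5]
D1: mem[0x03..0x04] <- [fc 57]
D2: mem[0x11..0x14] <- [73 fc 57 7b]
query mem[0x13]=0x57, mem[0x15]=0x0a, mem[0x17]=0x57, mem[0x12]=0xfc, mem[0x14]=0x7b

MEM[0x13,0x15,0x17,0x12,0x14] = 57 0a 57 fc 7b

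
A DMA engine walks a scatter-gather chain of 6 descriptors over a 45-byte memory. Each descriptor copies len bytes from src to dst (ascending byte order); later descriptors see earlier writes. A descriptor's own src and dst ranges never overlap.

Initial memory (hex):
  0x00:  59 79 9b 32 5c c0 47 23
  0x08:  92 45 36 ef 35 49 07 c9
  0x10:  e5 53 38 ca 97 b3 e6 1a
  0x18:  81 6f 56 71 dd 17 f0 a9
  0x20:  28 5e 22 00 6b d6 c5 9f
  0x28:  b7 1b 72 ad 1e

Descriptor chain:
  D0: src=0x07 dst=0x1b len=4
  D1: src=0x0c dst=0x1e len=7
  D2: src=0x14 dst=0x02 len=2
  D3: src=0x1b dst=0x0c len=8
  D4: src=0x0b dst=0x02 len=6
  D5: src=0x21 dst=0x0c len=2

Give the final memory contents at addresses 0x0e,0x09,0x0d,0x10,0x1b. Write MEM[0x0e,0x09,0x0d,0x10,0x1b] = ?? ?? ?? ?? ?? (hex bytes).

  after D0: wrote 4B at 0x1b = 23924536
  after D1: wrote 7B at 0x1e = 354907c9e55338
  after D2: wrote 2B at 0x02 = 97b3
  after D3: wrote 8B at 0x0c = 239245354907c9e5
  after D4: wrote 6B at 0x02 = ef2392453549
  after D5: wrote 2B at 0x0c = c9e5
query mem[0x0e]=0x45, mem[0x09]=0x45, mem[0x0d]=0xe5, mem[0x10]=0x49, mem[0x1b]=0x23

MEM[0x0e,0x09,0x0d,0x10,0x1b] = 45 45 e5 49 23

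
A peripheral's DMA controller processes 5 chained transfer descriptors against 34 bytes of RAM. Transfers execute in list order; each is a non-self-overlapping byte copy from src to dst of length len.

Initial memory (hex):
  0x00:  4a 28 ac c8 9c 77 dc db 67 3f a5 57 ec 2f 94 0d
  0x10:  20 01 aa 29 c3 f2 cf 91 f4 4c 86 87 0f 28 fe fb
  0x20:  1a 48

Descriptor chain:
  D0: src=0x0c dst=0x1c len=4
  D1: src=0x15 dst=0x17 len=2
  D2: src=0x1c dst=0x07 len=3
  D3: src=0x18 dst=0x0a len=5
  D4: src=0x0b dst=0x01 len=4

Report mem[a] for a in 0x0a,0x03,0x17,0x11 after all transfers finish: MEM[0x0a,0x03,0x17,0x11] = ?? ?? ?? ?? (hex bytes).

MEM[0x0a,0x03,0x17,0x11] = cf 87 f2 01

D0: mem[0x1c..0x1f] <- [ec 2f 94 0d]
D1: mem[0x17..0x18] <- [f2 cf]
D2: mem[0x07..0x09] <- [ec 2f 94]
D3: mem[0x0a..0x0e] <- [cf 4c 86 87 ec]
D4: mem[0x01..0x04] <- [4c 86 87 ec]
query mem[0x0a]=0xcf, mem[0x03]=0x87, mem[0x17]=0xf2, mem[0x11]=0x01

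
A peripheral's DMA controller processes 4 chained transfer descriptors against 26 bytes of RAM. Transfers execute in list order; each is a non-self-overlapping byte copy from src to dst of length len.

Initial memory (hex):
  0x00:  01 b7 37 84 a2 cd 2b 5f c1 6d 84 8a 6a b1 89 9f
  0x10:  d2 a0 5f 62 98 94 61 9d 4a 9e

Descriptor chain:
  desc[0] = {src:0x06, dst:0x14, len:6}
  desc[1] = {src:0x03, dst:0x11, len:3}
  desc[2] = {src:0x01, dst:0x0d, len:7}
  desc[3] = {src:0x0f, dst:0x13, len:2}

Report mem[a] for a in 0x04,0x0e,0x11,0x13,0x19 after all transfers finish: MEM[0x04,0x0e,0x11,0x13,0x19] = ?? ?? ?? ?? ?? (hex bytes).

MEM[0x04,0x0e,0x11,0x13,0x19] = a2 37 cd 84 8a

[0] 0x06->0x14 len=6 : 2b 5f c1 6d 84 8a
[1] 0x03->0x11 len=3 : 84 a2 cd
[2] 0x01->0x0d len=7 : b7 37 84 a2 cd 2b 5f
[3] 0x0f->0x13 len=2 : 84 a2
query mem[0x04]=0xa2, mem[0x0e]=0x37, mem[0x11]=0xcd, mem[0x13]=0x84, mem[0x19]=0x8a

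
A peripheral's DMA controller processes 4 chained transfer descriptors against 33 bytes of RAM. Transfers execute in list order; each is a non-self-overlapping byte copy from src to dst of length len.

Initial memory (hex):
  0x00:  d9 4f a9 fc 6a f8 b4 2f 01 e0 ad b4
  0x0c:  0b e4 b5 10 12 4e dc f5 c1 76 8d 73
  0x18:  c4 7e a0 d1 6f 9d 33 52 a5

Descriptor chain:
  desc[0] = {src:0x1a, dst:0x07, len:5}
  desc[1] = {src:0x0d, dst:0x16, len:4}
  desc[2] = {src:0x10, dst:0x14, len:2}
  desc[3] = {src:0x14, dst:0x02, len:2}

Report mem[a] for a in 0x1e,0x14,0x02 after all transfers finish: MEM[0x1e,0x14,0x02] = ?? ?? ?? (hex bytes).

D0: mem[0x07..0x0b] <- [a0 d1 6f 9d 33]
D1: mem[0x16..0x19] <- [e4 b5 10 12]
D2: mem[0x14..0x15] <- [12 4e]
D3: mem[0x02..0x03] <- [12 4e]
query mem[0x1e]=0x33, mem[0x14]=0x12, mem[0x02]=0x12

MEM[0x1e,0x14,0x02] = 33 12 12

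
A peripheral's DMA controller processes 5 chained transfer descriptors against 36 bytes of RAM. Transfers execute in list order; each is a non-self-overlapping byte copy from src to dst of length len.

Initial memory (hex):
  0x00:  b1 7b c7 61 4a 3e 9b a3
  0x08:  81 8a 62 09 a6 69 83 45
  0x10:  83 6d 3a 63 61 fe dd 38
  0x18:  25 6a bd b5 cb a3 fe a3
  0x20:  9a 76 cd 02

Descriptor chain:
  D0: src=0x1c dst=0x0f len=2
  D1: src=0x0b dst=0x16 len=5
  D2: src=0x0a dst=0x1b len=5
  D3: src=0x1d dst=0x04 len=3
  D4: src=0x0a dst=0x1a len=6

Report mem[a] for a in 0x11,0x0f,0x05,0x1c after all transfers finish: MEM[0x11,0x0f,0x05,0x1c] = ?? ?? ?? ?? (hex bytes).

#0 dst[0x0f+2] := {0xcb,0xa3}
#1 dst[0x16+5] := {0x09,0xa6,0x69,0x83,0xcb}
#2 dst[0x1b+5] := {0x62,0x09,0xa6,0x69,0x83}
#3 dst[0x04+3] := {0xa6,0x69,0x83}
#4 dst[0x1a+6] := {0x62,0x09,0xa6,0x69,0x83,0xcb}
query mem[0x11]=0x6d, mem[0x0f]=0xcb, mem[0x05]=0x69, mem[0x1c]=0xa6

MEM[0x11,0x0f,0x05,0x1c] = 6d cb 69 a6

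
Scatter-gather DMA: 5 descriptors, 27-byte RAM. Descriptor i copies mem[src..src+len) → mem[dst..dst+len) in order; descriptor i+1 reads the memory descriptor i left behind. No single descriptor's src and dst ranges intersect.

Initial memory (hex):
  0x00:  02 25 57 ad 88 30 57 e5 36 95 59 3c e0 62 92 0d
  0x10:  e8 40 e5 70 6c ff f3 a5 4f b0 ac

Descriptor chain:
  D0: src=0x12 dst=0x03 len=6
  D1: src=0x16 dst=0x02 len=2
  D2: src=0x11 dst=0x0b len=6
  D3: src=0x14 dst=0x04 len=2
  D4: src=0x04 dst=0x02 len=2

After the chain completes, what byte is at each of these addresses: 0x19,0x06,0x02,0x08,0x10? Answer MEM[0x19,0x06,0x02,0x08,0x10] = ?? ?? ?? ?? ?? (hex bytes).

MEM[0x19,0x06,0x02,0x08,0x10] = b0 ff 6c a5 f3

[0] 0x12->0x03 len=6 : e5 70 6c ff f3 a5
[1] 0x16->0x02 len=2 : f3 a5
[2] 0x11->0x0b len=6 : 40 e5 70 6c ff f3
[3] 0x14->0x04 len=2 : 6c ff
[4] 0x04->0x02 len=2 : 6c ff
query mem[0x19]=0xb0, mem[0x06]=0xff, mem[0x02]=0x6c, mem[0x08]=0xa5, mem[0x10]=0xf3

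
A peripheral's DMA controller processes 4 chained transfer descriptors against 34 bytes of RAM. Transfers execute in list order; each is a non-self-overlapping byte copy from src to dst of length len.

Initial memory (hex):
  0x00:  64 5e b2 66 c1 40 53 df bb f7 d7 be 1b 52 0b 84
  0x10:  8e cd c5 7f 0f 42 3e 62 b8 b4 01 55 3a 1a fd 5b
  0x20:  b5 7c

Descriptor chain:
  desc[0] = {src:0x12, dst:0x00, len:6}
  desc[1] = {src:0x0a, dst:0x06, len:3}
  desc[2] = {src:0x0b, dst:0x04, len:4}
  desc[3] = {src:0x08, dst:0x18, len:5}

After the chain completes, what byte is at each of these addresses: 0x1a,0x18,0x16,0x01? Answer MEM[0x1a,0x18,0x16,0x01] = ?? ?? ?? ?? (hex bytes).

#0 dst[0x00+6] := {0xc5,0x7f,0x0f,0x42,0x3e,0x62}
#1 dst[0x06+3] := {0xd7,0xbe,0x1b}
#2 dst[0x04+4] := {0xbe,0x1b,0x52,0x0b}
#3 dst[0x18+5] := {0x1b,0xf7,0xd7,0xbe,0x1b}
query mem[0x1a]=0xd7, mem[0x18]=0x1b, mem[0x16]=0x3e, mem[0x01]=0x7f

MEM[0x1a,0x18,0x16,0x01] = d7 1b 3e 7f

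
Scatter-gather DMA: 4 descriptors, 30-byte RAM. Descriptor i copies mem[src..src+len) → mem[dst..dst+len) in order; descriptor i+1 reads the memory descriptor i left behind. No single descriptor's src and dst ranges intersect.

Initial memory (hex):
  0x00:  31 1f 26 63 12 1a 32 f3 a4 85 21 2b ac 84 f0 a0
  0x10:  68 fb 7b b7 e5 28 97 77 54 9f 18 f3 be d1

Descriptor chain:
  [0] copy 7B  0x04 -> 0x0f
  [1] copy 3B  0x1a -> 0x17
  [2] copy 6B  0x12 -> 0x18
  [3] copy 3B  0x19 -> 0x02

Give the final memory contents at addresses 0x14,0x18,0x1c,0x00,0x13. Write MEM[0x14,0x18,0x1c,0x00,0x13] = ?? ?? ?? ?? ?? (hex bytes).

MEM[0x14,0x18,0x1c,0x00,0x13] = 85 f3 97 31 a4

  after D0: wrote 7B at 0x0f = 121a32f3a48521
  after D1: wrote 3B at 0x17 = 18f3be
  after D2: wrote 6B at 0x18 = f3a485219718
  after D3: wrote 3B at 0x02 = a48521
query mem[0x14]=0x85, mem[0x18]=0xf3, mem[0x1c]=0x97, mem[0x00]=0x31, mem[0x13]=0xa4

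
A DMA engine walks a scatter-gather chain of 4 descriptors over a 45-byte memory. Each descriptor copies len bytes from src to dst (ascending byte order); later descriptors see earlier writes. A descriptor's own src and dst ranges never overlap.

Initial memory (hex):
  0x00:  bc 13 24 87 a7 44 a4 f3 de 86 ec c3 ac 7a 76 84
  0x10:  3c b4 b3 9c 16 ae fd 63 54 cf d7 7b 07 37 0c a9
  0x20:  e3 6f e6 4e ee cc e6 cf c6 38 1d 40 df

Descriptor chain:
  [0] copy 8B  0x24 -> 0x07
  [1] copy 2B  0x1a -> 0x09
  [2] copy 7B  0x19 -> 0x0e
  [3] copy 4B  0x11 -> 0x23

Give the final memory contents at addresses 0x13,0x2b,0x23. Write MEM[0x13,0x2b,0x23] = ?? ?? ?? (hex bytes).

MEM[0x13,0x2b,0x23] = 0c 40 07

[0] 0x24->0x07 len=8 : ee cc e6 cf c6 38 1d 40
[1] 0x1a->0x09 len=2 : d7 7b
[2] 0x19->0x0e len=7 : cf d7 7b 07 37 0c a9
[3] 0x11->0x23 len=4 : 07 37 0c a9
query mem[0x13]=0x0c, mem[0x2b]=0x40, mem[0x23]=0x07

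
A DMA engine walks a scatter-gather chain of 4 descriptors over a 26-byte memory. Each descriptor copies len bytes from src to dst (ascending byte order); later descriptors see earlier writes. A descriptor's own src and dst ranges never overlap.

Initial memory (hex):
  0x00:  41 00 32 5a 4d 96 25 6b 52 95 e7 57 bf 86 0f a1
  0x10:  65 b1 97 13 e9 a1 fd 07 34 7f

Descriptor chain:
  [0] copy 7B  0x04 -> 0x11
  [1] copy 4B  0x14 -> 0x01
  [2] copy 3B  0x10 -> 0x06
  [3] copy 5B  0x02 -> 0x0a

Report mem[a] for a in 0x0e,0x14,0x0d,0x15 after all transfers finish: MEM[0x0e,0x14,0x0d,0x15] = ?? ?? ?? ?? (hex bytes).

MEM[0x0e,0x14,0x0d,0x15] = 65 6b 96 52

#0 dst[0x11+7] := {0x4d,0x96,0x25,0x6b,0x52,0x95,0xe7}
#1 dst[0x01+4] := {0x6b,0x52,0x95,0xe7}
#2 dst[0x06+3] := {0x65,0x4d,0x96}
#3 dst[0x0a+5] := {0x52,0x95,0xe7,0x96,0x65}
query mem[0x0e]=0x65, mem[0x14]=0x6b, mem[0x0d]=0x96, mem[0x15]=0x52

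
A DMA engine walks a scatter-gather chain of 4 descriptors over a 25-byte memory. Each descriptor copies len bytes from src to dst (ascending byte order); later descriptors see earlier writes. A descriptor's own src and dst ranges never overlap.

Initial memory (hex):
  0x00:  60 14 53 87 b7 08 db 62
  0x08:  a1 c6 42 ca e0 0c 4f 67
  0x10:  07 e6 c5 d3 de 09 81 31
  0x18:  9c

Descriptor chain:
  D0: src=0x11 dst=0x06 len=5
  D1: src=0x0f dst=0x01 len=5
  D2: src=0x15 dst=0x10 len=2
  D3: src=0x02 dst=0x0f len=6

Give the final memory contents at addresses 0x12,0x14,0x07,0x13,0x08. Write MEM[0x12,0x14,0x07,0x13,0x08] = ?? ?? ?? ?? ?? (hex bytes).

MEM[0x12,0x14,0x07,0x13,0x08] = d3 c5 c5 e6 d3

D0: mem[0x06..0x0a] <- [e6 c5 d3 de 09]
D1: mem[0x01..0x05] <- [67 07 e6 c5 d3]
D2: mem[0x10..0x11] <- [09 81]
D3: mem[0x0f..0x14] <- [07 e6 c5 d3 e6 c5]
query mem[0x12]=0xd3, mem[0x14]=0xc5, mem[0x07]=0xc5, mem[0x13]=0xe6, mem[0x08]=0xd3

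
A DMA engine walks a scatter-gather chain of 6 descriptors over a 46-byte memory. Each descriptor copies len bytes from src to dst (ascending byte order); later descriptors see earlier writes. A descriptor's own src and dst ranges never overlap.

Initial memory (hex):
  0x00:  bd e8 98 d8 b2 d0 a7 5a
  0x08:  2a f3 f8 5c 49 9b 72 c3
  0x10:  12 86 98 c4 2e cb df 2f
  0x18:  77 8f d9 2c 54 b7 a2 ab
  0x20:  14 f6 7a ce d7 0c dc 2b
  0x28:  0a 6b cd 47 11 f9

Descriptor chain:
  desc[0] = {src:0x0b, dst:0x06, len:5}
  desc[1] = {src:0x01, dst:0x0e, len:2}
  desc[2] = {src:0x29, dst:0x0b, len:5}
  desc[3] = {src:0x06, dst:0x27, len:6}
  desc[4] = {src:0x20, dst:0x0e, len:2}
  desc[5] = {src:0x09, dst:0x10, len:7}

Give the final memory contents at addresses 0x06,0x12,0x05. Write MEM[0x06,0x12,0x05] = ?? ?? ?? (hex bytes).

MEM[0x06,0x12,0x05] = 5c 6b d0

  after D0: wrote 5B at 0x06 = 5c499b72c3
  after D1: wrote 2B at 0x0e = e898
  after D2: wrote 5B at 0x0b = 6bcd4711f9
  after D3: wrote 6B at 0x27 = 5c499b72c36b
  after D4: wrote 2B at 0x0e = 14f6
  after D5: wrote 7B at 0x10 = 72c36bcd4714f6
query mem[0x06]=0x5c, mem[0x12]=0x6b, mem[0x05]=0xd0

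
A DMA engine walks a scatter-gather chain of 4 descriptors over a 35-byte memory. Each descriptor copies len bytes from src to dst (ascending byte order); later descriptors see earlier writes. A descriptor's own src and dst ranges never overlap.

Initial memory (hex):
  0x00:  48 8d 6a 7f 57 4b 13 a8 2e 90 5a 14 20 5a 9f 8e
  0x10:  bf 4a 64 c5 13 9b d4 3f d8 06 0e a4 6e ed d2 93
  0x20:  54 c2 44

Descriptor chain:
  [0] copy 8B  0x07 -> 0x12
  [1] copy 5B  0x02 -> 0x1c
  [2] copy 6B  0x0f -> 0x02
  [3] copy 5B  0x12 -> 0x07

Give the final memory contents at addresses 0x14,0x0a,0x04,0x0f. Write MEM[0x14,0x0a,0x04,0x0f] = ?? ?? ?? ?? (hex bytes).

D0: mem[0x12..0x19] <- [a8 2e 90 5a 14 20 5a 9f]
D1: mem[0x1c..0x20] <- [6a 7f 57 4b 13]
D2: mem[0x02..0x07] <- [8e bf 4a a8 2e 90]
D3: mem[0x07..0x0b] <- [a8 2e 90 5a 14]
query mem[0x14]=0x90, mem[0x0a]=0x5a, mem[0x04]=0x4a, mem[0x0f]=0x8e

MEM[0x14,0x0a,0x04,0x0f] = 90 5a 4a 8e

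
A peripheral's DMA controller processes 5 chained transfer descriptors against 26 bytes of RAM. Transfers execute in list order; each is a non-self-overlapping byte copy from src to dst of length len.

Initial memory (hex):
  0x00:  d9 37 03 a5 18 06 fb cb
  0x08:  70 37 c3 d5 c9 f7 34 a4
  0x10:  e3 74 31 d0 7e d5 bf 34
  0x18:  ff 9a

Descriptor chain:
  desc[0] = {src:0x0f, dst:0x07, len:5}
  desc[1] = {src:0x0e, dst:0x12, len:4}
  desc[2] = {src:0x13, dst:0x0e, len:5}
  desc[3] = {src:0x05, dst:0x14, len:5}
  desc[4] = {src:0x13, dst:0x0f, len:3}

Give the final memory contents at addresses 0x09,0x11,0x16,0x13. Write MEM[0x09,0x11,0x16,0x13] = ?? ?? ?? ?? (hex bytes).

D0: mem[0x07..0x0b] <- [a4 e3 74 31 d0]
D1: mem[0x12..0x15] <- [34 a4 e3 74]
D2: mem[0x0e..0x12] <- [a4 e3 74 bf 34]
D3: mem[0x14..0x18] <- [06 fb a4 e3 74]
D4: mem[0x0f..0x11] <- [a4 06 fb]
query mem[0x09]=0x74, mem[0x11]=0xfb, mem[0x16]=0xa4, mem[0x13]=0xa4

MEM[0x09,0x11,0x16,0x13] = 74 fb a4 a4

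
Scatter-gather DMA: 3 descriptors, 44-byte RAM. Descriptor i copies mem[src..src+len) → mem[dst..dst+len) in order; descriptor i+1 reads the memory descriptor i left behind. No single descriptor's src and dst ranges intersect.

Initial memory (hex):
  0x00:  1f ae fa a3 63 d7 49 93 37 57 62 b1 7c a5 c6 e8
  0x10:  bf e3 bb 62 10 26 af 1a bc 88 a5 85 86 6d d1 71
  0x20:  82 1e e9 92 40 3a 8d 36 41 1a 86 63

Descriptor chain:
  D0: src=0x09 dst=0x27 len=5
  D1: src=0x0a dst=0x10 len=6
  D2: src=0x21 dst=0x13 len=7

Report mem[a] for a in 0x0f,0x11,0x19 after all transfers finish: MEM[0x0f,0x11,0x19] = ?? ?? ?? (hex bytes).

MEM[0x0f,0x11,0x19] = e8 b1 57

[0] 0x09->0x27 len=5 : 57 62 b1 7c a5
[1] 0x0a->0x10 len=6 : 62 b1 7c a5 c6 e8
[2] 0x21->0x13 len=7 : 1e e9 92 40 3a 8d 57
query mem[0x0f]=0xe8, mem[0x11]=0xb1, mem[0x19]=0x57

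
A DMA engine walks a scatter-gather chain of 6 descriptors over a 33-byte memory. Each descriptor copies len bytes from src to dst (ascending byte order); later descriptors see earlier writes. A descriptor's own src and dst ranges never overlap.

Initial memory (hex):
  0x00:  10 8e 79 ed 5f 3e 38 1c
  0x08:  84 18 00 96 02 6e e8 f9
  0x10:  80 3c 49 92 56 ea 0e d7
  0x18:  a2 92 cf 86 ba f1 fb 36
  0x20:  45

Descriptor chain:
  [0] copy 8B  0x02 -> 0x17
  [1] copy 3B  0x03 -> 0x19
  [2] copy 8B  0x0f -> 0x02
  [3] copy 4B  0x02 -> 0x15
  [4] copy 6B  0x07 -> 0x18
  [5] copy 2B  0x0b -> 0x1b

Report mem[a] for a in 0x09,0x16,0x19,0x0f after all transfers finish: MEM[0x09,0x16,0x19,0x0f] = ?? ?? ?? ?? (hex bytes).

MEM[0x09,0x16,0x19,0x0f] = 0e 80 ea f9

[0] 0x02->0x17 len=8 : 79 ed 5f 3e 38 1c 84 18
[1] 0x03->0x19 len=3 : ed 5f 3e
[2] 0x0f->0x02 len=8 : f9 80 3c 49 92 56 ea 0e
[3] 0x02->0x15 len=4 : f9 80 3c 49
[4] 0x07->0x18 len=6 : 56 ea 0e 00 96 02
[5] 0x0b->0x1b len=2 : 96 02
query mem[0x09]=0x0e, mem[0x16]=0x80, mem[0x19]=0xea, mem[0x0f]=0xf9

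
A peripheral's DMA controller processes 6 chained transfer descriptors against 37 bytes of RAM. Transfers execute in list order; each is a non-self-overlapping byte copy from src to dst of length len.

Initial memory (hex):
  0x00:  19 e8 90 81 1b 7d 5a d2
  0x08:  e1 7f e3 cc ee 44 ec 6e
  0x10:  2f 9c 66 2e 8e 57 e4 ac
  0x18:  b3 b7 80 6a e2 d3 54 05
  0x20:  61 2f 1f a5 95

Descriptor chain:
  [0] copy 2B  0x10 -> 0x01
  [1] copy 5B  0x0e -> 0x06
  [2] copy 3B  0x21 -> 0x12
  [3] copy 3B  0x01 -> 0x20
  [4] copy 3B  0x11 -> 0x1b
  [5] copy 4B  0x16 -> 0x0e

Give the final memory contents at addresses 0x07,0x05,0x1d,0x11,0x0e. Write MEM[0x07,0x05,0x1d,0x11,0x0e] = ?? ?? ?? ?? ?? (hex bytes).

D0: mem[0x01..0x02] <- [2f 9c]
D1: mem[0x06..0x0a] <- [ec 6e 2f 9c 66]
D2: mem[0x12..0x14] <- [2f 1f a5]
D3: mem[0x20..0x22] <- [2f 9c 81]
D4: mem[0x1b..0x1d] <- [9c 2f 1f]
D5: mem[0x0e..0x11] <- [e4 ac b3 b7]
query mem[0x07]=0x6e, mem[0x05]=0x7d, mem[0x1d]=0x1f, mem[0x11]=0xb7, mem[0x0e]=0xe4

MEM[0x07,0x05,0x1d,0x11,0x0e] = 6e 7d 1f b7 e4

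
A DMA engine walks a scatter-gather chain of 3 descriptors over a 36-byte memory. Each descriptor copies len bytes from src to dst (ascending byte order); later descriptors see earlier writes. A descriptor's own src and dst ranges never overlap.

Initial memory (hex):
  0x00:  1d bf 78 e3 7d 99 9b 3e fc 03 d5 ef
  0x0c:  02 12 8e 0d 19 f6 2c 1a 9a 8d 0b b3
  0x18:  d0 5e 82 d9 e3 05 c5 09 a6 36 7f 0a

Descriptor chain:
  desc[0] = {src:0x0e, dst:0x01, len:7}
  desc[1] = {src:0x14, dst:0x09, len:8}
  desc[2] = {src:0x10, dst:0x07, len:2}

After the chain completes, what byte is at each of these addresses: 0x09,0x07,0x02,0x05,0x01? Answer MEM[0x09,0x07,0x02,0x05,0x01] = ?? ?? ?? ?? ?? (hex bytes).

[0] 0x0e->0x01 len=7 : 8e 0d 19 f6 2c 1a 9a
[1] 0x14->0x09 len=8 : 9a 8d 0b b3 d0 5e 82 d9
[2] 0x10->0x07 len=2 : d9 f6
query mem[0x09]=0x9a, mem[0x07]=0xd9, mem[0x02]=0x0d, mem[0x05]=0x2c, mem[0x01]=0x8e

MEM[0x09,0x07,0x02,0x05,0x01] = 9a d9 0d 2c 8e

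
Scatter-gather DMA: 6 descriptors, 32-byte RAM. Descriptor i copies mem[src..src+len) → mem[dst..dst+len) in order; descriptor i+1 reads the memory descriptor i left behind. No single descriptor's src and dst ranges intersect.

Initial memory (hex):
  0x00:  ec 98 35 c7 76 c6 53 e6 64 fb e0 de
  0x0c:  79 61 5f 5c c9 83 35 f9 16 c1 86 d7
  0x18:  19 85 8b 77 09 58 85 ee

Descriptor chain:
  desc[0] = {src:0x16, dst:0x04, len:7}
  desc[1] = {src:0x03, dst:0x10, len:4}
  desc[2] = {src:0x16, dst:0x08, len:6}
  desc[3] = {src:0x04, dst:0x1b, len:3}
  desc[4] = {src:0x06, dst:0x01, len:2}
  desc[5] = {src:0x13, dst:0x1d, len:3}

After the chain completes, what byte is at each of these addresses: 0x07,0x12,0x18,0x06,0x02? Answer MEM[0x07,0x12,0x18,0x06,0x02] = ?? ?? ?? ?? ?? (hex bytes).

MEM[0x07,0x12,0x18,0x06,0x02] = 85 d7 19 19 85

D0: mem[0x04..0x0a] <- [86 d7 19 85 8b 77 09]
D1: mem[0x10..0x13] <- [c7 86 d7 19]
D2: mem[0x08..0x0d] <- [86 d7 19 85 8b 77]
D3: mem[0x1b..0x1d] <- [86 d7 19]
D4: mem[0x01..0x02] <- [19 85]
D5: mem[0x1d..0x1f] <- [19 16 c1]
query mem[0x07]=0x85, mem[0x12]=0xd7, mem[0x18]=0x19, mem[0x06]=0x19, mem[0x02]=0x85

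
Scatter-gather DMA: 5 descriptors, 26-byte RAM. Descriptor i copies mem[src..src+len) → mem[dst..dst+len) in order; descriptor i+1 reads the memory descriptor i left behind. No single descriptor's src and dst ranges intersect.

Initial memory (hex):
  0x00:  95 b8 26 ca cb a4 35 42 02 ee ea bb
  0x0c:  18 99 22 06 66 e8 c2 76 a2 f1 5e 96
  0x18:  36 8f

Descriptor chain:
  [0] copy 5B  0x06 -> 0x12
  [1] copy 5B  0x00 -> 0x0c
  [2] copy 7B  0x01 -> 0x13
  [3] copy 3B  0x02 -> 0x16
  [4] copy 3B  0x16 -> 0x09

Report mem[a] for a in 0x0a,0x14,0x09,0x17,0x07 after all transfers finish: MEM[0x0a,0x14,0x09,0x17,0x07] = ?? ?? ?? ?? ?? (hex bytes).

MEM[0x0a,0x14,0x09,0x17,0x07] = ca 26 26 ca 42

[0] 0x06->0x12 len=5 : 35 42 02 ee ea
[1] 0x00->0x0c len=5 : 95 b8 26 ca cb
[2] 0x01->0x13 len=7 : b8 26 ca cb a4 35 42
[3] 0x02->0x16 len=3 : 26 ca cb
[4] 0x16->0x09 len=3 : 26 ca cb
query mem[0x0a]=0xca, mem[0x14]=0x26, mem[0x09]=0x26, mem[0x17]=0xca, mem[0x07]=0x42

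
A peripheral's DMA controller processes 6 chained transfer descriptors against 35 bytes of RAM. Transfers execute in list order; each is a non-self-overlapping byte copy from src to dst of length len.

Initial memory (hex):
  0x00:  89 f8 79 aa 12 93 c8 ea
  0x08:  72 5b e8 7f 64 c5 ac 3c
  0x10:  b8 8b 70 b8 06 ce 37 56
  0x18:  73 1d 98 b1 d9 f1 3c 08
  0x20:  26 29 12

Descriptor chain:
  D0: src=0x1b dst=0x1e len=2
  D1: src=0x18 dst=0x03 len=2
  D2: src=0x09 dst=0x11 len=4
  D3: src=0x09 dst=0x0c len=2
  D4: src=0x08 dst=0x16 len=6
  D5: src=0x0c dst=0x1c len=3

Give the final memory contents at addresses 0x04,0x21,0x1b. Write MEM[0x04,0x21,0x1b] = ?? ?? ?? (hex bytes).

[0] 0x1b->0x1e len=2 : b1 d9
[1] 0x18->0x03 len=2 : 73 1d
[2] 0x09->0x11 len=4 : 5b e8 7f 64
[3] 0x09->0x0c len=2 : 5b e8
[4] 0x08->0x16 len=6 : 72 5b e8 7f 5b e8
[5] 0x0c->0x1c len=3 : 5b e8 ac
query mem[0x04]=0x1d, mem[0x21]=0x29, mem[0x1b]=0xe8

MEM[0x04,0x21,0x1b] = 1d 29 e8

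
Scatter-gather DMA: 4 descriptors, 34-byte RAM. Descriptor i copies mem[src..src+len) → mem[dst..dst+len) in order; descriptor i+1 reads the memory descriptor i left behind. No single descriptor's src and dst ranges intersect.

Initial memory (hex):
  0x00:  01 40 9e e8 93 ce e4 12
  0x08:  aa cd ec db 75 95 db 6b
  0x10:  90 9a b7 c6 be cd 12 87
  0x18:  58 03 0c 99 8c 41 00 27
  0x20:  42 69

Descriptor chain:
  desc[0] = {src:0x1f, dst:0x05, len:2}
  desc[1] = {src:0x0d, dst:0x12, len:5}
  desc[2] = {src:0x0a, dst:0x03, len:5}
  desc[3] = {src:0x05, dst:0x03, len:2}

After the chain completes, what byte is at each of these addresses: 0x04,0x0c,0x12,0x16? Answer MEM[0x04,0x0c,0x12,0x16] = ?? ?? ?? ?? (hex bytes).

MEM[0x04,0x0c,0x12,0x16] = 95 75 95 9a

  after D0: wrote 2B at 0x05 = 2742
  after D1: wrote 5B at 0x12 = 95db6b909a
  after D2: wrote 5B at 0x03 = ecdb7595db
  after D3: wrote 2B at 0x03 = 7595
query mem[0x04]=0x95, mem[0x0c]=0x75, mem[0x12]=0x95, mem[0x16]=0x9a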